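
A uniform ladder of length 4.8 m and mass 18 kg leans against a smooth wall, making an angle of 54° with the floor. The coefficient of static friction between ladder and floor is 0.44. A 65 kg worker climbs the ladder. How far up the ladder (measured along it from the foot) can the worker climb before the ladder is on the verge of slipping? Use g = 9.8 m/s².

d ≈ 3.05 m

Take moments about the foot of the ladder.
Ladder weight 18×9.8 = 176.4 N acts at 2.4 m along the ladder; its horizontal arm is 2.4·cos54° = 1.411 m → τ = 248.9 N·m clockwise.
Worker weight 65×9.8 = 637 N at distance d → arm d·cos54° → τ = 637·d·0.5878 clockwise.
Wall normal N at the top has arm L sinθ = 3.883 m counterclockwise, so Στ = 0 gives N·3.883 = 248.9 + 374.4·d.
ΣFy = 0 ⇒ N_floor = 813.4 N, so the maximum friction is μ_s·N_floor = 0.44×813.4 = 357.9 N. ΣFx = 0 ⇒ N_wall = f, so at the slipping point N = 357.9 N.
Substituting: 357.9×3.883 = 248.9 + 374.4·d ⇒ d = (1390 − 248.9) / 374.4 = 3.05 m.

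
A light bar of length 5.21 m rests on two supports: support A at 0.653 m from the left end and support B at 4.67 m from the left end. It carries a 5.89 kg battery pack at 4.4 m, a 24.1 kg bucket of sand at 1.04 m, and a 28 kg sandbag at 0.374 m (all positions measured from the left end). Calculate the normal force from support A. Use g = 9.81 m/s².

R_A ≈ 511 N

Taking torques about support B:
Battery pack: 5.89 × 9.81 = 57.78 N down at 4.4 m → arm 0.27 m, τ = 57.78 × 0.27 = 15.6 N·m counterclockwise.
Bucket of sand: 24.1 × 9.81 = 236.4 N down at 1.04 m → arm 3.63 m, τ = 236.4 × 3.63 = 858.1 N·m counterclockwise.
Sandbag: 28 × 9.81 = 274.7 N down at 0.374 m → arm 4.296 m, τ = 274.7 × 4.296 = 1180 N·m counterclockwise.
Net load moment about support B = 2054 N·m counterclockwise.
Reaction R at support A is upward at 0.653 m, arm 4.017 m → moment R × 4.017 clockwise.
Στ = 0 ⇒ R × 4.017 = 2054 ⇒ R = 511 N.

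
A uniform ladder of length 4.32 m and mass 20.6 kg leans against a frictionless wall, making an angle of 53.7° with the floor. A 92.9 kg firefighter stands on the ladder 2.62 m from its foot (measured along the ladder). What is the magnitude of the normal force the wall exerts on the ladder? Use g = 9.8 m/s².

N_wall ≈ 480 N

Choose the foot of the ladder as the axis so the floor normal and friction both act there and drop out.
Ladder weight 20.6×9.8 = 201.9 N acts at 2.16 m along the ladder; its horizontal arm is 2.16·cos53.7° = 1.279 m → τ = 258.2 N·m clockwise.
Firefighter: 92.9×9.8 = 910.4 N at 2.62 m → arm 1.551 m → τ = 1412 N·m clockwise.
Wall normal N acts horizontally at the top; its moment arm is the height L sinθ = 4.32·sin53.7° = 3.482 m, counterclockwise.
Balancing moments: N × 3.482 = 1670, giving N = 480 N.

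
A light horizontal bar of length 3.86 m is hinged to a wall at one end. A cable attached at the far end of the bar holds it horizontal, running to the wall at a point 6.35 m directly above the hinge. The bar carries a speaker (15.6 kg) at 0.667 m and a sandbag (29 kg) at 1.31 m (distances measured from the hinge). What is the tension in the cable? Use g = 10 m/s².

Take moments about the hinge.
Speaker: 15.6 × 10 = 156 N down at 0.667 m → arm 0.667 m, τ = 156 × 0.667 = 104.1 N·m clockwise.
Sandbag: 29 × 10 = 290 N down at 1.31 m → arm 1.31 m, τ = 290 × 1.31 = 379.9 N·m clockwise.
Total clockwise load moment = 484 N·m.
The cable tension T acts at 3.86 m; only its component perpendicular to the bar, T sinθ, produces torque. sinθ = h/√(h²+d²) = 6.35/√(6.35²+3.86²) = 0.8545.
For rotational equilibrium, T × 3.86 × 0.8545 = 484, so T = 484 / 3.298 = 147 N.

T ≈ 147 N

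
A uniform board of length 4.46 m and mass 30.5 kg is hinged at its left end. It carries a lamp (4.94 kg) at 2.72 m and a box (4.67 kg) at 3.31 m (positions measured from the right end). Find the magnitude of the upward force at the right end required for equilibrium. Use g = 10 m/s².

Taking torques about the left end:
Beam weight: 30.5 × 10 = 305 N down at 2.23 m → arm 2.23 m, τ = 305 × 2.23 = 680.1 N·m clockwise.
Lamp: 4.94 × 10 = 49.4 N down at 2.72 m → arm 1.74 m, τ = 49.4 × 1.74 = 85.96 N·m clockwise.
Box: 4.67 × 10 = 46.7 N down at 3.31 m → arm 1.15 m, τ = 46.7 × 1.15 = 53.7 N·m clockwise.
Net moment of the loads = 819.8 N·m clockwise.
The upward force F acts at the right end, arm 4.46 m, giving F × 4.46 counterclockwise.
Balancing moments: F × 4.46 = 819.8, giving F = 819.8 / 4.46 = 184 N.

F ≈ 184 N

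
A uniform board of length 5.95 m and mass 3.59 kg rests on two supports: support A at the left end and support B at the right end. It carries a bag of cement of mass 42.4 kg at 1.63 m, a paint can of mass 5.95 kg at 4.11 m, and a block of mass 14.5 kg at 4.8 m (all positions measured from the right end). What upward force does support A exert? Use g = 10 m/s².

About support B:
Beam weight: 3.59 × 10 = 35.9 N down at 2.975 m → arm 2.975 m, τ = 35.9 × 2.975 = 106.8 N·m counterclockwise.
Bag of cement: 42.4 × 10 = 424 N down at 1.63 m → arm 1.63 m, τ = 424 × 1.63 = 691.1 N·m counterclockwise.
Paint can: 5.95 × 10 = 59.5 N down at 4.11 m → arm 4.11 m, τ = 59.5 × 4.11 = 244.5 N·m counterclockwise.
Block: 14.5 × 10 = 145 N down at 4.8 m → arm 4.8 m, τ = 145 × 4.8 = 696 N·m counterclockwise.
Net load moment about support B = 1738 N·m counterclockwise.
Reaction R at support A is upward at 5.95 m, arm 5.95 m → moment R × 5.95 clockwise.
Setting net torque to zero: R × 5.95 = 1738 → R = 292 N.

R_A ≈ 292 N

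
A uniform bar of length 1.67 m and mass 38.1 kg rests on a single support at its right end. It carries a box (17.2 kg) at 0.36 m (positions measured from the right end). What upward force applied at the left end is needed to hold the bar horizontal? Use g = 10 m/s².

Take moments about the right end.
Beam weight: 38.1 × 10 = 381 N down at 0.835 m → arm 0.835 m, τ = 381 × 0.835 = 318.1 N·m counterclockwise.
Box: 17.2 × 10 = 172 N down at 0.36 m → arm 0.36 m, τ = 172 × 0.36 = 61.92 N·m counterclockwise.
Net moment of the loads = 380 N·m counterclockwise.
The upward force F acts at the left end, arm 1.67 m, giving F × 1.67 clockwise.
Balancing moments: F × 1.67 = 380, giving F = 380 / 1.67 = 228 N.

F ≈ 228 N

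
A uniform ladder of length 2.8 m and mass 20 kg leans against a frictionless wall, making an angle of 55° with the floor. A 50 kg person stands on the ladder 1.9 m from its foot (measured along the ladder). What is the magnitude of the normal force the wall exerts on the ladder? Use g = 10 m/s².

Choose the foot of the ladder as the axis so the floor normal and friction both act there and drop out.
Ladder weight 20×10 = 200 N acts at 1.4 m along the ladder; its horizontal arm is 1.4·cos55° = 0.803 m → τ = 160.6 N·m clockwise.
Person: 50×10 = 500 N at 1.9 m → arm 1.09 m → τ = 545 N·m clockwise.
Wall normal N acts horizontally at the top; its moment arm is the height L sinθ = 2.8·sin55° = 2.294 m, counterclockwise.
Balancing moments: N × 2.294 = 705.6, giving N = 308 N.

N_wall ≈ 308 N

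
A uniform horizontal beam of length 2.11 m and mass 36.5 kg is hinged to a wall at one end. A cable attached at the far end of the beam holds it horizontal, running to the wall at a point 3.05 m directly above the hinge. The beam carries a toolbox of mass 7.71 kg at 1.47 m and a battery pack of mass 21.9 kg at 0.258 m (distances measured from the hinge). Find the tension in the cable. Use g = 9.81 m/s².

Choose the hinge as the axis so the unknown hinge reaction has zero arm there.
Beam weight: 36.5 × 9.81 = 358.1 N down at 1.055 m → arm 1.055 m, τ = 358.1 × 1.055 = 377.8 N·m clockwise.
Toolbox: 7.71 × 9.81 = 75.64 N down at 1.47 m → arm 1.47 m, τ = 75.64 × 1.47 = 111.2 N·m clockwise.
Battery pack: 21.9 × 9.81 = 214.8 N down at 0.258 m → arm 0.258 m, τ = 214.8 × 0.258 = 55.42 N·m clockwise.
Total clockwise load moment = 544.4 N·m.
The cable tension T acts at 2.11 m; only its component perpendicular to the beam, T sinθ, produces torque. sinθ = h/√(h²+d²) = 3.05/√(3.05²+2.11²) = 0.8224.
Setting net torque to zero: T × 2.11 × 0.8224 = 544.4 → T = 544.4 / 1.735 = 314 N.

T ≈ 314 N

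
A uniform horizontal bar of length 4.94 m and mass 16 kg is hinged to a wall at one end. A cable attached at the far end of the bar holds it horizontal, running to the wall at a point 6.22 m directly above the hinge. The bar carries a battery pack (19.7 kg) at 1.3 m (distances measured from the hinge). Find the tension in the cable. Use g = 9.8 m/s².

T ≈ 165 N

Sum moments about the hinge (the unknown hinge reaction has zero arm there).
Beam weight: 16 × 9.8 = 156.8 N down at 2.47 m → arm 2.47 m, τ = 156.8 × 2.47 = 387.3 N·m clockwise.
Battery pack: 19.7 × 9.8 = 193.1 N down at 1.3 m → arm 1.3 m, τ = 193.1 × 1.3 = 251 N·m clockwise.
Total clockwise load moment = 638.3 N·m.
The cable tension T acts at 4.94 m; only its component perpendicular to the bar, T sinθ, produces torque. sinθ = h/√(h²+d²) = 6.22/√(6.22²+4.94²) = 0.7831.
Στ = 0 ⇒ T × 4.94 × 0.7831 = 638.3 ⇒ T = 638.3 / 3.869 = 165 N.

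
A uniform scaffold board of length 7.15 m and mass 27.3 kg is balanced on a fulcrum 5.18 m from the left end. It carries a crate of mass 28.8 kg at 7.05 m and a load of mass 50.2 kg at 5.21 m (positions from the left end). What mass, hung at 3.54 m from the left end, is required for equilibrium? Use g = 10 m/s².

Take moments about the fulcrum (at 5.18 m from the left end).
Beam weight: 27.3 × 10 = 273 N down at 3.575 m → arm 1.605 m, τ = 273 × 1.605 = 438.2 N·m counterclockwise.
Crate: 28.8 × 10 = 288 N down at 7.05 m → arm 1.87 m, τ = 288 × 1.87 = 538.6 N·m clockwise.
Load: 50.2 × 10 = 502 N down at 5.21 m → arm 0.03 m, τ = 502 × 0.03 = 15.06 N·m clockwise.
Net moment of known loads = 115.5 N·m clockwise.
An unknown mass m at 3.54 m has arm 1.64 m; its moment is m·g·1.64 counterclockwise.
For rotational equilibrium, m × 10 × 1.64 = 115.5, so m = 115.5 / (10 × 1.64) = 7.04 kg.

m ≈ 7.04 kg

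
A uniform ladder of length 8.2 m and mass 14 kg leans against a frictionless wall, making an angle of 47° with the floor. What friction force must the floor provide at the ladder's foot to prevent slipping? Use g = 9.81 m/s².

About the foot of the ladder:
Ladder weight 14×9.81 = 137.3 N acts at 4.1 m along the ladder; its horizontal arm is 4.1·cos47° = 2.796 m → τ = 383.9 N·m clockwise.
Wall normal N acts horizontally at the top; its moment arm is the height L sinθ = 8.2·sin47° = 5.997 m, counterclockwise.
Setting net torque to zero: N × 5.997 = 383.9 → N = 64 N.
ΣFx = 0: friction at the foot balances the wall's push, so f = N_wall = 64 N.

f ≈ 64 N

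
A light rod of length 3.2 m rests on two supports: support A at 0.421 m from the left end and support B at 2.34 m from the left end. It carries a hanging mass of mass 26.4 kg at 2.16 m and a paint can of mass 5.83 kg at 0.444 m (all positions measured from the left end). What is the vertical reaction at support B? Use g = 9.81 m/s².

Taking torques about support A:
Hanging mass: 26.4 × 9.81 = 259 N down at 2.16 m → arm 1.739 m, τ = 259 × 1.739 = 450.4 N·m clockwise.
Paint can: 5.83 × 9.81 = 57.19 N down at 0.444 m → arm 0.023 m, τ = 57.19 × 0.023 = 1.315 N·m clockwise.
Net load moment about support A = 451.7 N·m clockwise.
Reaction R at support B is upward at 2.34 m, arm 1.919 m → moment R × 1.919 counterclockwise.
Στ = 0 ⇒ R × 1.919 = 451.7 ⇒ R = 235 N.

R_B ≈ 235 N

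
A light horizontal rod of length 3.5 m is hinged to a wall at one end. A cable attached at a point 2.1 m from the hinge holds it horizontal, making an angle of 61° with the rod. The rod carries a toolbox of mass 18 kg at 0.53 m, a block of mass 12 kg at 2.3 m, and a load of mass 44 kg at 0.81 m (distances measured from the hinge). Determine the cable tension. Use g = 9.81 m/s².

Take moments about the hinge.
Toolbox: 18 × 9.81 = 176.6 N down at 0.53 m → arm 0.53 m, τ = 176.6 × 0.53 = 93.6 N·m clockwise.
Block: 12 × 9.81 = 117.7 N down at 2.3 m → arm 2.3 m, τ = 117.7 × 2.3 = 270.7 N·m clockwise.
Load: 44 × 9.81 = 431.6 N down at 0.81 m → arm 0.81 m, τ = 431.6 × 0.81 = 349.6 N·m clockwise.
Total clockwise load moment = 713.9 N·m.
The cable tension T acts at 2.1 m; only its component perpendicular to the rod, T sinθ, produces torque. sin 61° = 0.8746.
Setting net torque to zero: T × 2.1 × 0.8746 = 713.9 → T = 713.9 / 1.837 = 389 N.

T ≈ 389 N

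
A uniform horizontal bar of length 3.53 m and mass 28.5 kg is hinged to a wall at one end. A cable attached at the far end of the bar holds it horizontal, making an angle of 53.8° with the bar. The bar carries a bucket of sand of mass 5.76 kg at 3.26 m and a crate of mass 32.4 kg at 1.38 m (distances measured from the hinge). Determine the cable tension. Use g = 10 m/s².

T ≈ 399 N

Taking torques about the hinge:
Beam weight: 28.5 × 10 = 285 N down at 1.765 m → arm 1.765 m, τ = 285 × 1.765 = 503 N·m clockwise.
Bucket of sand: 5.76 × 10 = 57.6 N down at 3.26 m → arm 3.26 m, τ = 57.6 × 3.26 = 187.8 N·m clockwise.
Crate: 32.4 × 10 = 324 N down at 1.38 m → arm 1.38 m, τ = 324 × 1.38 = 447.1 N·m clockwise.
Total clockwise load moment = 1138 N·m.
The cable tension T acts at 3.53 m; only its component perpendicular to the bar, T sinθ, produces torque. sin 53.8° = 0.807.
Setting net torque to zero: T × 3.53 × 0.807 = 1138 → T = 1138 / 2.849 = 399 N.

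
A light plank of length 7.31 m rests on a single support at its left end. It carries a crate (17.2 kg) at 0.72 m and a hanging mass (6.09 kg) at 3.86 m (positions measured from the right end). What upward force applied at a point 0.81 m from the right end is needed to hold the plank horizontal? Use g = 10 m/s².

F ≈ 207 N

Sum moments about the left end (the unknown pivot reaction has zero arm there).
Crate: 17.2 × 10 = 172 N down at 0.72 m → arm 6.59 m, τ = 172 × 6.59 = 1133 N·m clockwise.
Hanging mass: 6.09 × 10 = 60.9 N down at 3.86 m → arm 3.45 m, τ = 60.9 × 3.45 = 210.1 N·m clockwise.
Net moment of the loads = 1343 N·m clockwise.
The upward force F acts at a point 0.81 m from the right end, arm 6.5 m, giving F × 6.5 counterclockwise.
Balancing moments: F × 6.5 = 1343, giving F = 1343 / 6.5 = 207 N.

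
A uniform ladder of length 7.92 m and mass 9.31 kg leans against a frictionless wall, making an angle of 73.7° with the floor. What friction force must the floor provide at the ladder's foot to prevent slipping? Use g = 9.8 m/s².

f ≈ 13.3 N

Choose the foot of the ladder as the axis so the floor normal and friction both act there and drop out.
Ladder weight 9.31×9.8 = 91.24 N acts at 3.96 m along the ladder; its horizontal arm is 3.96·cos73.7° = 1.111 m → τ = 101.4 N·m clockwise.
Wall normal N acts horizontally at the top; its moment arm is the height L sinθ = 7.92·sin73.7° = 7.602 m, counterclockwise.
Στ = 0 ⇒ N × 7.602 = 101.4 ⇒ N = 13.3 N.
ΣFx = 0: friction at the foot balances the wall's push, so f = N_wall = 13.3 N.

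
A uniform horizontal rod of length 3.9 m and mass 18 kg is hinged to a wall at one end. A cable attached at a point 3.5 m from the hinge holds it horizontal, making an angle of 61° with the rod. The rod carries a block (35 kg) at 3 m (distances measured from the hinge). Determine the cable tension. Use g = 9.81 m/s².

T ≈ 449 N

Taking torques about the hinge:
Beam weight: 18 × 9.81 = 176.6 N down at 1.95 m → arm 1.95 m, τ = 176.6 × 1.95 = 344.4 N·m clockwise.
Block: 35 × 9.81 = 343.4 N down at 3 m → arm 3 m, τ = 343.4 × 3 = 1030 N·m clockwise.
Total clockwise load moment = 1374 N·m.
The cable tension T acts at 3.5 m; only its component perpendicular to the rod, T sinθ, produces torque. sin 61° = 0.8746.
Setting net torque to zero: T × 3.5 × 0.8746 = 1374 → T = 1374 / 3.061 = 449 N.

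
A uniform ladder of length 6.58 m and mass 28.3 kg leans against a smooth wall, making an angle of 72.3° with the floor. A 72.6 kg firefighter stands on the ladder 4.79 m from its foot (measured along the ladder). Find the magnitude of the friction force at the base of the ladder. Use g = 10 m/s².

f ≈ 214 N

Sum moments about the foot of the ladder (the floor normal and friction both act there and drop out).
Ladder weight 28.3×10 = 283 N acts at 3.29 m along the ladder; its horizontal arm is 3.29·cos72.3° = 1 m → τ = 283 N·m clockwise.
Firefighter: 72.6×10 = 726 N at 4.79 m → arm 1.456 m → τ = 1057 N·m clockwise.
Wall normal N acts horizontally at the top; its moment arm is the height L sinθ = 6.58·sin72.3° = 6.269 m, counterclockwise.
Στ = 0 ⇒ N × 6.269 = 1340 ⇒ N = 214 N.
ΣFx = 0: friction at the foot balances the wall's push, so f = N_wall = 214 N.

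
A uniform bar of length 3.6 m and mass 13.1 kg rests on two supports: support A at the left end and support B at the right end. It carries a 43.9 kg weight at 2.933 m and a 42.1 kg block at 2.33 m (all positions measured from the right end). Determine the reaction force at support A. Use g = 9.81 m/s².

Sum moments about support B (its reaction then has zero moment arm).
Beam weight: 13.1 × 9.81 = 128.5 N down at 1.8 m → arm 1.8 m, τ = 128.5 × 1.8 = 231.3 N·m counterclockwise.
Weight: 43.9 × 9.81 = 430.7 N down at 2.933 m → arm 2.933 m, τ = 430.7 × 2.933 = 1263 N·m counterclockwise.
Block: 42.1 × 9.81 = 413 N down at 2.33 m → arm 2.33 m, τ = 413 × 2.33 = 962.3 N·m counterclockwise.
Net load moment about support B = 2457 N·m counterclockwise.
Reaction R at support A is upward at 3.6 m, arm 3.6 m → moment R × 3.6 clockwise.
Setting net torque to zero: R × 3.6 = 2457 → R = 682 N.

R_A ≈ 682 N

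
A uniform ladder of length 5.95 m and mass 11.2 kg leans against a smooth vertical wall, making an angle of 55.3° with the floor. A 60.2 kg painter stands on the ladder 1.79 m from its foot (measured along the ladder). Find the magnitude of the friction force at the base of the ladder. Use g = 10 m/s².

About the foot of the ladder:
Ladder weight 11.2×10 = 112 N acts at 2.975 m along the ladder; its horizontal arm is 2.975·cos55.3° = 1.694 m → τ = 189.7 N·m clockwise.
Painter: 60.2×10 = 602 N at 1.79 m → arm 1.019 m → τ = 613.4 N·m clockwise.
Wall normal N acts horizontally at the top; its moment arm is the height L sinθ = 5.95·sin55.3° = 4.892 m, counterclockwise.
Balancing moments: N × 4.892 = 803.1, giving N = 164 N.
ΣFx = 0: friction at the foot balances the wall's push, so f = N_wall = 164 N.

f ≈ 164 N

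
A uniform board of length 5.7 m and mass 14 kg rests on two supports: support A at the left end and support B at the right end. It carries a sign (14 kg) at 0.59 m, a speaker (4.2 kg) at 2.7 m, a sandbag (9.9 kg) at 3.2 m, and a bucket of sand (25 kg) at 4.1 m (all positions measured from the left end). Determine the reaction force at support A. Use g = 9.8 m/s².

R_A ≈ 325 N

Taking torques about support B:
Beam weight: 14 × 9.8 = 137.2 N down at 2.85 m → arm 2.85 m, τ = 137.2 × 2.85 = 391 N·m counterclockwise.
Sign: 14 × 9.8 = 137.2 N down at 0.59 m → arm 5.11 m, τ = 137.2 × 5.11 = 701.1 N·m counterclockwise.
Speaker: 4.2 × 9.8 = 41.16 N down at 2.7 m → arm 3 m, τ = 41.16 × 3 = 123.5 N·m counterclockwise.
Sandbag: 9.9 × 9.8 = 97.02 N down at 3.2 m → arm 2.5 m, τ = 97.02 × 2.5 = 242.5 N·m counterclockwise.
Bucket of sand: 25 × 9.8 = 245 N down at 4.1 m → arm 1.6 m, τ = 245 × 1.6 = 392 N·m counterclockwise.
Net load moment about support B = 1850 N·m counterclockwise.
Reaction R at support A is upward at 0 m, arm 5.7 m → moment R × 5.7 clockwise.
For rotational equilibrium, R × 5.7 = 1850, so R = 325 N.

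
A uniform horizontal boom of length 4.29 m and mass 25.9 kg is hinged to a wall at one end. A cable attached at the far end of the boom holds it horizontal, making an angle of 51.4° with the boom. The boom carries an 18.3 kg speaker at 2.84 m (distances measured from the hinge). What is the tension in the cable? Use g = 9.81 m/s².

T ≈ 315 N

Choose the hinge as the axis so the unknown hinge reaction has zero arm there.
Beam weight: 25.9 × 9.81 = 254.1 N down at 2.145 m → arm 2.145 m, τ = 254.1 × 2.145 = 545 N·m clockwise.
Speaker: 18.3 × 9.81 = 179.5 N down at 2.84 m → arm 2.84 m, τ = 179.5 × 2.84 = 509.8 N·m clockwise.
Total clockwise load moment = 1055 N·m.
The cable tension T acts at 4.29 m; only its component perpendicular to the boom, T sinθ, produces torque. sin 51.4° = 0.7815.
Setting net torque to zero: T × 4.29 × 0.7815 = 1055 → T = 1055 / 3.353 = 315 N.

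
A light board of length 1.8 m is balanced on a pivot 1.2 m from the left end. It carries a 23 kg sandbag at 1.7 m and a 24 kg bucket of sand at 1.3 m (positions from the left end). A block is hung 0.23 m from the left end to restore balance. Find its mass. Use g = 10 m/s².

m ≈ 14.3 kg

Taking torques about the pivot (at 1.2 m from the left end):
Sandbag: 23 × 10 = 230 N down at 1.7 m → arm 0.5 m, τ = 230 × 0.5 = 115 N·m clockwise.
Bucket of sand: 24 × 10 = 240 N down at 1.3 m → arm 0.1 m, τ = 240 × 0.1 = 24 N·m clockwise.
Net moment of known loads = 139 N·m clockwise.
An unknown mass m at 0.23 m has arm 0.97 m; its moment is m·g·0.97 counterclockwise.
Στ = 0 ⇒ m × 10 × 0.97 = 139 ⇒ m = 139 / (10 × 0.97) = 14.3 kg.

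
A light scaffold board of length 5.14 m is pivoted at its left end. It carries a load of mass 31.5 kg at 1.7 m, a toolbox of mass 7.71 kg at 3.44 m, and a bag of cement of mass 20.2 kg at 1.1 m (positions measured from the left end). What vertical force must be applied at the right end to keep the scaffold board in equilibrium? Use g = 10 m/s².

Take moments about the left end.
Load: 31.5 × 10 = 315 N down at 1.7 m → arm 1.7 m, τ = 315 × 1.7 = 535.5 N·m clockwise.
Toolbox: 7.71 × 10 = 77.1 N down at 3.44 m → arm 3.44 m, τ = 77.1 × 3.44 = 265.2 N·m clockwise.
Bag of cement: 20.2 × 10 = 202 N down at 1.1 m → arm 1.1 m, τ = 202 × 1.1 = 222.2 N·m clockwise.
Net moment of the loads = 1023 N·m clockwise.
The upward force F acts at the right end, arm 5.14 m, giving F × 5.14 counterclockwise.
For rotational equilibrium, F × 5.14 = 1023, so F = 1023 / 5.14 = 199 N.

F ≈ 199 N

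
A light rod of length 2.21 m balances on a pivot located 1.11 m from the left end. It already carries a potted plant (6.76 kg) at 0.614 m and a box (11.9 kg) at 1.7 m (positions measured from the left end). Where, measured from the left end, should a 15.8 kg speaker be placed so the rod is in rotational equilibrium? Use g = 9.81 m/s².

x ≈ 0.878 m from the left end

Sum moments about the pivot (at 1.11 m from the left end) (the support reaction has zero arm there).
Potted plant: 6.76 × 9.81 = 66.32 N down at 0.614 m → arm 0.496 m, τ = 66.32 × 0.496 = 32.89 N·m counterclockwise.
Box: 11.9 × 9.81 = 116.7 N down at 1.7 m → arm 0.59 m, τ = 116.7 × 0.59 = 68.85 N·m clockwise.
Net moment of existing loads = 35.96 N·m clockwise.
The speaker weighs 15.8 × 9.81 = 155 N and must supply an equal counterclockwise moment, so its lever arm about the pivot is 35.96 / 155 = 0.232 m.
That puts it at 1.11 − 0.232 = 0.878 m from the left end.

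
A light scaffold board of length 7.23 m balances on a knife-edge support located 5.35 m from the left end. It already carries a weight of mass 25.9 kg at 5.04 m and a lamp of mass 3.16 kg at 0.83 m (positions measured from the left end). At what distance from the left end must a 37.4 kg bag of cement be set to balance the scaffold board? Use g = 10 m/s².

x ≈ 5.95 m from the left end

Taking torques about the knife-edge support (at 5.35 m from the left end):
Weight: 25.9 × 10 = 259 N down at 5.04 m → arm 0.31 m, τ = 259 × 0.31 = 80.29 N·m counterclockwise.
Lamp: 3.16 × 10 = 31.6 N down at 0.83 m → arm 4.52 m, τ = 31.6 × 4.52 = 142.8 N·m counterclockwise.
Net moment of existing loads = 223.1 N·m counterclockwise.
The bag of cement weighs 37.4 × 10 = 374 N and must supply an equal clockwise moment, so its lever arm about the knife-edge support is 223.1 / 374 = 0.597 m.
That puts it at 5.35 + 0.597 = 5.95 m from the left end.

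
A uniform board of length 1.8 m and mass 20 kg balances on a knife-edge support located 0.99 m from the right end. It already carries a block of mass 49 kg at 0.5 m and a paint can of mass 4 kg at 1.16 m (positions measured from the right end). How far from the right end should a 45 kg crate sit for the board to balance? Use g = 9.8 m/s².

x ≈ 1.55 m from the right end

Choose the knife-edge support (at 0.99 m from the right end) as the axis so the support reaction has zero arm there.
Beam weight: 20 × 9.8 = 196 N down at 0.9 m → arm 0.09 m, τ = 196 × 0.09 = 17.64 N·m clockwise.
Block: 49 × 9.8 = 480.2 N down at 0.5 m → arm 0.49 m, τ = 480.2 × 0.49 = 235.3 N·m clockwise.
Paint can: 4 × 9.8 = 39.2 N down at 1.16 m → arm 0.17 m, τ = 39.2 × 0.17 = 6.664 N·m counterclockwise.
Net moment of existing loads = 246.3 N·m clockwise.
The crate weighs 45 × 9.8 = 441 N and must supply an equal counterclockwise moment, so its lever arm about the knife-edge support is 246.3 / 441 = 0.559 m.
That puts it at 0.99 + 0.559 = 1.55 m from the right end.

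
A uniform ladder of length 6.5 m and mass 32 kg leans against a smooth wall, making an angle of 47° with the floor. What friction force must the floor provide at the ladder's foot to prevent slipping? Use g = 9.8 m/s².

Take moments about the foot of the ladder.
Ladder weight 32×9.8 = 313.6 N acts at 3.25 m along the ladder; its horizontal arm is 3.25·cos47° = 2.216 m → τ = 694.9 N·m clockwise.
Wall normal N acts horizontally at the top; its moment arm is the height L sinθ = 6.5·sin47° = 4.754 m, counterclockwise.
Setting net torque to zero: N × 4.754 = 694.9 → N = 146 N.
ΣFx = 0: friction at the foot balances the wall's push, so f = N_wall = 146 N.

f ≈ 146 N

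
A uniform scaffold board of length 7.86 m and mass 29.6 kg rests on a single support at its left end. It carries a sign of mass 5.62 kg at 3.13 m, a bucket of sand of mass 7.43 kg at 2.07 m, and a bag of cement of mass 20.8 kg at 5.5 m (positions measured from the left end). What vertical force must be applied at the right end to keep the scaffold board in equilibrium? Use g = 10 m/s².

About the left end:
Beam weight: 29.6 × 10 = 296 N down at 3.93 m → arm 3.93 m, τ = 296 × 3.93 = 1163 N·m clockwise.
Sign: 5.62 × 10 = 56.2 N down at 3.13 m → arm 3.13 m, τ = 56.2 × 3.13 = 175.9 N·m clockwise.
Bucket of sand: 7.43 × 10 = 74.3 N down at 2.07 m → arm 2.07 m, τ = 74.3 × 2.07 = 153.8 N·m clockwise.
Bag of cement: 20.8 × 10 = 208 N down at 5.5 m → arm 5.5 m, τ = 208 × 5.5 = 1144 N·m clockwise.
Net moment of the loads = 2637 N·m clockwise.
The upward force F acts at the right end, arm 7.86 m, giving F × 7.86 counterclockwise.
Setting net torque to zero: F × 7.86 = 2637 → F = 2637 / 7.86 = 335 N.

F ≈ 335 N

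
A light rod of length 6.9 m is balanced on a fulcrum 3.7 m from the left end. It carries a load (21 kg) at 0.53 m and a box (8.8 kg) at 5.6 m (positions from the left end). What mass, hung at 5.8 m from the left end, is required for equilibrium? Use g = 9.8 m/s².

Take moments about the fulcrum (at 3.7 m from the left end).
Load: 21 × 9.8 = 205.8 N down at 0.53 m → arm 3.17 m, τ = 205.8 × 3.17 = 652.4 N·m counterclockwise.
Box: 8.8 × 9.8 = 86.24 N down at 5.6 m → arm 1.9 m, τ = 86.24 × 1.9 = 163.9 N·m clockwise.
Net moment of known loads = 488.5 N·m counterclockwise.
An unknown mass m at 5.8 m has arm 2.1 m; its moment is m·g·2.1 clockwise.
For rotational equilibrium, m × 9.8 × 2.1 = 488.5, so m = 488.5 / (9.8 × 2.1) = 23.7 kg.

m ≈ 23.7 kg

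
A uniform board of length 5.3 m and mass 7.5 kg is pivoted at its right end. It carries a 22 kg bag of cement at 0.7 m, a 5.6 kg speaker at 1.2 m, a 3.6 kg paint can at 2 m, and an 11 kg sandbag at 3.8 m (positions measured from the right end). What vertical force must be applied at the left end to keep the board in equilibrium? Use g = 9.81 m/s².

Taking torques about the right end:
Beam weight: 7.5 × 9.81 = 73.58 N down at 2.65 m → arm 2.65 m, τ = 73.58 × 2.65 = 195 N·m counterclockwise.
Bag of cement: 22 × 9.81 = 215.8 N down at 0.7 m → arm 0.7 m, τ = 215.8 × 0.7 = 151.1 N·m counterclockwise.
Speaker: 5.6 × 9.81 = 54.94 N down at 1.2 m → arm 1.2 m, τ = 54.94 × 1.2 = 65.93 N·m counterclockwise.
Paint can: 3.6 × 9.81 = 35.32 N down at 2 m → arm 2 m, τ = 35.32 × 2 = 70.64 N·m counterclockwise.
Sandbag: 11 × 9.81 = 107.9 N down at 3.8 m → arm 3.8 m, τ = 107.9 × 3.8 = 410 N·m counterclockwise.
Net moment of the loads = 892.7 N·m counterclockwise.
The upward force F acts at the left end, arm 5.3 m, giving F × 5.3 clockwise.
Στ = 0 ⇒ F × 5.3 = 892.7 ⇒ F = 892.7 / 5.3 = 168 N.

F ≈ 168 N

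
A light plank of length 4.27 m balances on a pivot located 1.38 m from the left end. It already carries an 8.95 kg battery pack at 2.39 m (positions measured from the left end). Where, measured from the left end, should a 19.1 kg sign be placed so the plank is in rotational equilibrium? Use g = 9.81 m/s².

x ≈ 0.907 m from the left end

Take moments about the pivot (at 1.38 m from the left end).
Battery pack: 8.95 × 9.81 = 87.8 N down at 2.39 m → arm 1.01 m, τ = 87.8 × 1.01 = 88.68 N·m clockwise.
Net moment of existing loads = 88.68 N·m clockwise.
The sign weighs 19.1 × 9.81 = 187.4 N and must supply an equal counterclockwise moment, so its lever arm about the pivot is 88.68 / 187.4 = 0.473 m.
That puts it at 1.38 − 0.473 = 0.907 m from the left end.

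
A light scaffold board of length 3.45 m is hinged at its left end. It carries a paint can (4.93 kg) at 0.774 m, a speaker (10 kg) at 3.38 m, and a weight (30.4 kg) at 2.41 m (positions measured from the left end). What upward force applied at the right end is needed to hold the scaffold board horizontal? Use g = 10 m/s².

About the left end:
Paint can: 4.93 × 10 = 49.3 N down at 0.774 m → arm 0.774 m, τ = 49.3 × 0.774 = 38.16 N·m clockwise.
Speaker: 10 × 10 = 100 N down at 3.38 m → arm 3.38 m, τ = 100 × 3.38 = 338 N·m clockwise.
Weight: 30.4 × 10 = 304 N down at 2.41 m → arm 2.41 m, τ = 304 × 2.41 = 732.6 N·m clockwise.
Net moment of the loads = 1109 N·m clockwise.
The upward force F acts at the right end, arm 3.45 m, giving F × 3.45 counterclockwise.
Setting net torque to zero: F × 3.45 = 1109 → F = 1109 / 3.45 = 321 N.

F ≈ 321 N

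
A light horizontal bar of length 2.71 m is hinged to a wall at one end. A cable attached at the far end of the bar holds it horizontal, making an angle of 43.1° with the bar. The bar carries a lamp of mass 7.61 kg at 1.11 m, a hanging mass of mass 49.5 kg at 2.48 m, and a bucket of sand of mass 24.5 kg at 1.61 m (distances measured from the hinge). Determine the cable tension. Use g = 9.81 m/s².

Choose the hinge as the axis so the unknown hinge reaction has zero arm there.
Lamp: 7.61 × 9.81 = 74.65 N down at 1.11 m → arm 1.11 m, τ = 74.65 × 1.11 = 82.86 N·m clockwise.
Hanging mass: 49.5 × 9.81 = 485.6 N down at 2.48 m → arm 2.48 m, τ = 485.6 × 2.48 = 1204 N·m clockwise.
Bucket of sand: 24.5 × 9.81 = 240.3 N down at 1.61 m → arm 1.61 m, τ = 240.3 × 1.61 = 386.9 N·m clockwise.
Total clockwise load moment = 1674 N·m.
The cable tension T acts at 2.71 m; only its component perpendicular to the bar, T sinθ, produces torque. sin 43.1° = 0.6833.
Balancing moments: T × 2.71 × 0.6833 = 1674, giving T = 1674 / 1.852 = 904 N.

T ≈ 904 N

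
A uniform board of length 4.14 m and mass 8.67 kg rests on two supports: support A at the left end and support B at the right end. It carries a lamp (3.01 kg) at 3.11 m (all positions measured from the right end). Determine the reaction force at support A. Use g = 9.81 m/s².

R_A ≈ 64.7 N

Sum moments about support B (its reaction then has zero moment arm).
Beam weight: 8.67 × 9.81 = 85.05 N down at 2.07 m → arm 2.07 m, τ = 85.05 × 2.07 = 176.1 N·m counterclockwise.
Lamp: 3.01 × 9.81 = 29.53 N down at 3.11 m → arm 3.11 m, τ = 29.53 × 3.11 = 91.84 N·m counterclockwise.
Net load moment about support B = 267.9 N·m counterclockwise.
Reaction R at support A is upward at 4.14 m, arm 4.14 m → moment R × 4.14 clockwise.
Στ = 0 ⇒ R × 4.14 = 267.9 ⇒ R = 64.7 N.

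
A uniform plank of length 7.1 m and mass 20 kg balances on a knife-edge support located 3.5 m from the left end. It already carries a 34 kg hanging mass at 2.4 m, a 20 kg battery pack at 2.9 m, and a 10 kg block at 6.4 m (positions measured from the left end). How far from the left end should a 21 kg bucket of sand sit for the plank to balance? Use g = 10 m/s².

About the knife-edge support (at 3.5 m from the left end):
Beam weight: 20 × 10 = 200 N down at 3.55 m → arm 0.05 m, τ = 200 × 0.05 = 10 N·m clockwise.
Hanging mass: 34 × 10 = 340 N down at 2.4 m → arm 1.1 m, τ = 340 × 1.1 = 374 N·m counterclockwise.
Battery pack: 20 × 10 = 200 N down at 2.9 m → arm 0.6 m, τ = 200 × 0.6 = 120 N·m counterclockwise.
Block: 10 × 10 = 100 N down at 6.4 m → arm 2.9 m, τ = 100 × 2.9 = 290 N·m clockwise.
Net moment of existing loads = 194 N·m counterclockwise.
The bucket of sand weighs 21 × 10 = 210 N and must supply an equal clockwise moment, so its lever arm about the knife-edge support is 194 / 210 = 0.924 m.
That puts it at 3.5 + 0.924 = 4.42 m from the left end.

x ≈ 4.42 m from the left end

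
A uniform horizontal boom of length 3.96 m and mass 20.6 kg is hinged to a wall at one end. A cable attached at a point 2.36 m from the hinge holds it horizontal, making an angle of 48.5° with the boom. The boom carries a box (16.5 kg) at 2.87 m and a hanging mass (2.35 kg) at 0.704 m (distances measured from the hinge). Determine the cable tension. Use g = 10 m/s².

T ≈ 508 N

Take moments about the hinge.
Beam weight: 20.6 × 10 = 206 N down at 1.98 m → arm 1.98 m, τ = 206 × 1.98 = 407.9 N·m clockwise.
Box: 16.5 × 10 = 165 N down at 2.87 m → arm 2.87 m, τ = 165 × 2.87 = 473.6 N·m clockwise.
Hanging mass: 2.35 × 10 = 23.5 N down at 0.704 m → arm 0.704 m, τ = 23.5 × 0.704 = 16.54 N·m clockwise.
Total clockwise load moment = 898 N·m.
The cable tension T acts at 2.36 m; only its component perpendicular to the boom, T sinθ, produces torque. sin 48.5° = 0.749.
Στ = 0 ⇒ T × 2.36 × 0.749 = 898 ⇒ T = 898 / 1.768 = 508 N.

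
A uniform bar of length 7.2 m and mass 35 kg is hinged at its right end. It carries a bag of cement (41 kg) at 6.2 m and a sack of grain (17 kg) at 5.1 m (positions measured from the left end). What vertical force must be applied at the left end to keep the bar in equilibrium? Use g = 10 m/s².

Taking torques about the right end:
Beam weight: 35 × 10 = 350 N down at 3.6 m → arm 3.6 m, τ = 350 × 3.6 = 1260 N·m counterclockwise.
Bag of cement: 41 × 10 = 410 N down at 6.2 m → arm 1 m, τ = 410 × 1 = 410 N·m counterclockwise.
Sack of grain: 17 × 10 = 170 N down at 5.1 m → arm 2.1 m, τ = 170 × 2.1 = 357 N·m counterclockwise.
Net moment of the loads = 2027 N·m counterclockwise.
The upward force F acts at the left end, arm 7.2 m, giving F × 7.2 clockwise.
For rotational equilibrium, F × 7.2 = 2027, so F = 2027 / 7.2 = 282 N.

F ≈ 282 N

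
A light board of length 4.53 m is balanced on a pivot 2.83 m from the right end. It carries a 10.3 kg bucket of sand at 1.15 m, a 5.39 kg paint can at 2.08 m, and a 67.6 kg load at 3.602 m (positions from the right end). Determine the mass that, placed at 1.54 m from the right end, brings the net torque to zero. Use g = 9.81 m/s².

m ≈ 23.9 kg

Taking torques about the pivot (at 2.83 m from the right end):
Bucket of sand: 10.3 × 9.81 = 101 N down at 1.15 m → arm 1.68 m, τ = 101 × 1.68 = 169.7 N·m clockwise.
Paint can: 5.39 × 9.81 = 52.88 N down at 2.08 m → arm 0.75 m, τ = 52.88 × 0.75 = 39.66 N·m clockwise.
Load: 67.6 × 9.81 = 663.2 N down at 3.602 m → arm 0.772 m, τ = 663.2 × 0.772 = 512 N·m counterclockwise.
Net moment of known loads = 302.6 N·m counterclockwise.
An unknown mass m at 1.54 m has arm 1.29 m; its moment is m·g·1.29 clockwise.
For rotational equilibrium, m × 9.81 × 1.29 = 302.6, so m = 302.6 / (9.81 × 1.29) = 23.9 kg.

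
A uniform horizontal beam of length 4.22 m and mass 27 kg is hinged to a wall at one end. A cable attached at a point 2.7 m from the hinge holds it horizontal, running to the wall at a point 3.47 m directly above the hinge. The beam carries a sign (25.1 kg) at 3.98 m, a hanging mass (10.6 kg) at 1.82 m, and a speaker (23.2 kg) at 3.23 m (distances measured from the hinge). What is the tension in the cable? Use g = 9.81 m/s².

T ≈ 1160 N

Choose the hinge as the axis so the unknown hinge reaction has zero arm there.
Beam weight: 27 × 9.81 = 264.9 N down at 2.11 m → arm 2.11 m, τ = 264.9 × 2.11 = 558.9 N·m clockwise.
Sign: 25.1 × 9.81 = 246.2 N down at 3.98 m → arm 3.98 m, τ = 246.2 × 3.98 = 979.9 N·m clockwise.
Hanging mass: 10.6 × 9.81 = 104 N down at 1.82 m → arm 1.82 m, τ = 104 × 1.82 = 189.3 N·m clockwise.
Speaker: 23.2 × 9.81 = 227.6 N down at 3.23 m → arm 3.23 m, τ = 227.6 × 3.23 = 735.1 N·m clockwise.
Total clockwise load moment = 2463 N·m.
The cable tension T acts at 2.7 m; only its component perpendicular to the beam, T sinθ, produces torque. sinθ = h/√(h²+d²) = 3.47/√(3.47²+2.7²) = 0.7892.
Balancing moments: T × 2.7 × 0.7892 = 2463, giving T = 2463 / 2.131 = 1160 N.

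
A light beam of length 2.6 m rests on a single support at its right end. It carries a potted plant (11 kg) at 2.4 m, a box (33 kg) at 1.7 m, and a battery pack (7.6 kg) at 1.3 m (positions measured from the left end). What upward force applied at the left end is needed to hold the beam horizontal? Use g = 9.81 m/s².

Taking torques about the right end:
Potted plant: 11 × 9.81 = 107.9 N down at 2.4 m → arm 0.2 m, τ = 107.9 × 0.2 = 21.58 N·m counterclockwise.
Box: 33 × 9.81 = 323.7 N down at 1.7 m → arm 0.9 m, τ = 323.7 × 0.9 = 291.3 N·m counterclockwise.
Battery pack: 7.6 × 9.81 = 74.56 N down at 1.3 m → arm 1.3 m, τ = 74.56 × 1.3 = 96.93 N·m counterclockwise.
Net moment of the loads = 409.8 N·m counterclockwise.
The upward force F acts at the left end, arm 2.6 m, giving F × 2.6 clockwise.
Setting net torque to zero: F × 2.6 = 409.8 → F = 409.8 / 2.6 = 158 N.

F ≈ 158 N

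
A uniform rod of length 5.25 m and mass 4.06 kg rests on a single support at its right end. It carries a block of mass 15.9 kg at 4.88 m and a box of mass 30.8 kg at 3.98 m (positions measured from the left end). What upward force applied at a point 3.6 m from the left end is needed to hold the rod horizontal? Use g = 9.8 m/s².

Choose the right end as the axis so the unknown pivot reaction has zero arm there.
Beam weight: 4.06 × 9.8 = 39.79 N down at 2.625 m → arm 2.625 m, τ = 39.79 × 2.625 = 104.4 N·m counterclockwise.
Block: 15.9 × 9.8 = 155.8 N down at 4.88 m → arm 0.37 m, τ = 155.8 × 0.37 = 57.65 N·m counterclockwise.
Box: 30.8 × 9.8 = 301.8 N down at 3.98 m → arm 1.27 m, τ = 301.8 × 1.27 = 383.3 N·m counterclockwise.
Net moment of the loads = 545.4 N·m counterclockwise.
The upward force F acts at a point 3.6 m from the left end, arm 1.65 m, giving F × 1.65 clockwise.
Στ = 0 ⇒ F × 1.65 = 545.4 ⇒ F = 545.4 / 1.65 = 331 N.

F ≈ 331 N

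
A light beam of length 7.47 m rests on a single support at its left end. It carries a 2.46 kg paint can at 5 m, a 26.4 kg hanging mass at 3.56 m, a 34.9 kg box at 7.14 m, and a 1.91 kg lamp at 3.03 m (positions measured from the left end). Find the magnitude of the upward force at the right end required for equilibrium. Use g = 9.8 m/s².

F ≈ 474 N

About the left end:
Paint can: 2.46 × 9.8 = 24.11 N down at 5 m → arm 5 m, τ = 24.11 × 5 = 120.5 N·m clockwise.
Hanging mass: 26.4 × 9.8 = 258.7 N down at 3.56 m → arm 3.56 m, τ = 258.7 × 3.56 = 921 N·m clockwise.
Box: 34.9 × 9.8 = 342 N down at 7.14 m → arm 7.14 m, τ = 342 × 7.14 = 2442 N·m clockwise.
Lamp: 1.91 × 9.8 = 18.72 N down at 3.03 m → arm 3.03 m, τ = 18.72 × 3.03 = 56.72 N·m clockwise.
Net moment of the loads = 3540 N·m clockwise.
The upward force F acts at the right end, arm 7.47 m, giving F × 7.47 counterclockwise.
Setting net torque to zero: F × 7.47 = 3540 → F = 3540 / 7.47 = 474 N.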